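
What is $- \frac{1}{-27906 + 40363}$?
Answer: $- \frac{1}{12457} \approx -8.0276 \cdot 10^{-5}$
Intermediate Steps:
$- \frac{1}{-27906 + 40363} = - \frac{1}{12457}$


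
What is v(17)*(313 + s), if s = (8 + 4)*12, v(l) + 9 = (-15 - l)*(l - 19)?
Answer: 25135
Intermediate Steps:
v(l) = -9 + (-19 + l)*(-15 - l) (v(l) = -9 + (-15 - l)*(l - 19) = -9 + (-15 - l)*(-19 + l) = -9 + (-19 + l)*(-15 - l))
s = 144 (s = 12*12 = 144)
v(17)*(313 + s) = (276 - 1*17² + 4*17)*(313 + 144) = (276 - 1*289 + 68)*457 = (276 - 289 + 68)*457 = 55*457 = 25135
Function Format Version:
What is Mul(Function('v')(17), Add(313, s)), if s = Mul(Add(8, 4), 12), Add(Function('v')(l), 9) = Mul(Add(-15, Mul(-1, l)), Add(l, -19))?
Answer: 25135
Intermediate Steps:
Function('v')(l) = Add(-9, Mul(Add(-19, l), Add(-15, Mul(-1, l)))) (Function('v')(l) = Add(-9, Mul(Add(-15, Mul(-1, l)), Add(l, -19))) = Add(-9, Mul(Add(-15, Mul(-1, l)), Add(-19, l))) = Add(-9, Mul(Add(-19, l), Add(-15, Mul(-1, l)))))
s = 144 (s = Mul(12, 12) = 144)
Mul(Function('v')(17), Add(313, s)) = Mul(Add(276, Mul(-1, Pow(17, 2)), Mul(4, 17)), Add(313, 144)) = Mul(Add(276, Mul(-1, 289), 68), 457) = Mul(Add(276, -289, 68), 457) = Mul(55, 457) = 25135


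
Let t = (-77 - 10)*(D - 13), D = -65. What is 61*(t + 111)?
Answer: 420717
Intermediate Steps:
t = 6786 (t = (-77 - 10)*(-65 - 13) = -87*(-78) = 6786)
61*(t + 111) = 61*(6786 + 111) = 61*6897 = 420717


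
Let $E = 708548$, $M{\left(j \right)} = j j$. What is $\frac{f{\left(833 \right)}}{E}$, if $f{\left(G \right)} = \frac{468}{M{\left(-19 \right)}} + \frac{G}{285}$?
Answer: $\frac{22847}{3836787420} \approx 5.9547 \cdot 10^{-6}$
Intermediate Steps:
$M{\left(j \right)} = j^{2}$
$f{\left(G \right)} = \frac{468}{361} + \frac{G}{285}$ ($f{\left(G \right)} = \frac{468}{\left(-19\right)^{2}} + \frac{G}{285} = \frac{468}{361} + G \frac{1}{285} = 468 \cdot \frac{1}{361} + \frac{G}{285} = \frac{468}{361} + \frac{G}{285}$)
$\frac{f{\left(833 \right)}}{E} = \frac{\frac{468}{361} + \frac{1}{285} \cdot 833}{708548} = \left(\frac{468}{361} + \frac{833}{285}\right) \frac{1}{708548} = \frac{22847}{5415} \cdot \frac{1}{708548} = \frac{22847}{3836787420}$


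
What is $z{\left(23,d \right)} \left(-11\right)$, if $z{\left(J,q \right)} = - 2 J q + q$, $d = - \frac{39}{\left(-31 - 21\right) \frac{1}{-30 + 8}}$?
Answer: $- \frac{16335}{2} \approx -8167.5$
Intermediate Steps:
$d = - \frac{33}{2}$ ($d = - \frac{39}{\left(-52\right) \frac{1}{-22}} = - \frac{39}{\left(-52\right) \left(- \frac{1}{22}\right)} = - \frac{39}{\frac{26}{11}} = \left(-39\right) \frac{11}{26} = - \frac{33}{2} \approx -16.5$)
$z{\left(J,q \right)} = q - 2 J q$ ($z{\left(J,q \right)} = - 2 J q + q = q - 2 J q$)
$z{\left(23,d \right)} \left(-11\right) = - \frac{33 \left(1 - 46\right)}{2} \left(-11\right) = \left(- \frac{33}{2}\right) \left(-45\right) \left(-11\right) = \frac{1485}{2} \left(-11\right) = - \frac{16335}{2}$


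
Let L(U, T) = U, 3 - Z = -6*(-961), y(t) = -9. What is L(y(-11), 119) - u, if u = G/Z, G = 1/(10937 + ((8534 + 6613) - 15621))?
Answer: -542684420/60298269 ≈ -9.0000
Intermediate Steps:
G = 1/10463 (G = 1/(10937 + (15147 - 15621)) = 1/(10937 - 474) = 1/10463 ≈ 9.5575e-5)
Z = -5763 (Z = 3 - (-6)*(-961) = 3 - 1*5766 = 3 - 5766 = -5763)
u = -1/60298269 (u = (1/10463)/(-5763) = (1/10463)*(-1/5763) = -1/60298269 ≈ -1.6584e-8)
L(y(-11), 119) - u = -9 - 1*(-1/60298269) = -9 + 1/60298269 = -542684420/60298269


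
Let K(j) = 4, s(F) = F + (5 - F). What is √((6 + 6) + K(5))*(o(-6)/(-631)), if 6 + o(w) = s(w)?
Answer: 4/631 ≈ 0.0063391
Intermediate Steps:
s(F) = 5
o(w) = -1 (o(w) = -6 + 5 = -1)
√((6 + 6) + K(5))*(o(-6)/(-631)) = √((6 + 6) + 4)*(-1/(-631)) = √(12 + 4)*(-1*(-1/631)) = √16*(1/631) = 4*(1/631) = 4/631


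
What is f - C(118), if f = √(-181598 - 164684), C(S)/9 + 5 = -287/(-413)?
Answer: 2286/59 + I*√346282 ≈ 38.746 + 588.46*I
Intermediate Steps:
C(S) = -2286/59 (C(S) = -45 + 9*(-287/(-413)) = -45 + 9*(-287*(-1/413)) = -45 + 9*(41/59) = -45 + 369/59 = -2286/59)
f = I*√346282 (f = √(-346282) = I*√346282 ≈ 588.46*I)
f - C(118) = I*√346282 - 1*(-2286/59) = I*√346282 + 2286/59 = 2286/59 + I*√346282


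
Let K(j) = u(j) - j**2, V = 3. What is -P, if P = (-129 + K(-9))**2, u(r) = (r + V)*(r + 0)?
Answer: -24336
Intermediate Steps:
u(r) = r*(3 + r) (u(r) = (r + 3)*(r + 0) = (3 + r)*r = r*(3 + r))
K(j) = -j**2 + j*(3 + j) (K(j) = j*(3 + j) - j**2 = -j**2 + j*(3 + j))
P = 24336 (P = (-129 + 3*(-9))**2 = (-129 - 27)**2 = (-156)**2 = 24336)
-P = -1*24336 = -24336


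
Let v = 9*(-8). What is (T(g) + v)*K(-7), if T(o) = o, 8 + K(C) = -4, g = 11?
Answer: 732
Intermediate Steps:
K(C) = -12 (K(C) = -8 - 4 = -12)
v = -72
(T(g) + v)*K(-7) = (11 - 72)*(-12) = -61*(-12) = 732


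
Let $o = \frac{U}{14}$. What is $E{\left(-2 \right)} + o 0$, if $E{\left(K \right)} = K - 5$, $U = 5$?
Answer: $-7$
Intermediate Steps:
$E{\left(K \right)} = -5 + K$
$o = \frac{5}{14} \approx 0.35714$
$E{\left(-2 \right)} + o 0 = \left(-5 - 2\right) + \frac{5}{14} \cdot 0 = -7 + 0 = -7$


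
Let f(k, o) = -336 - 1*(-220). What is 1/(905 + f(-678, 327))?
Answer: 1/789 ≈ 0.0012674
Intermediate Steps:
f(k, o) = -116 (f(k, o) = -336 + 220 = -116)
1/(905 + f(-678, 327)) = 1/(905 - 116) = 1/789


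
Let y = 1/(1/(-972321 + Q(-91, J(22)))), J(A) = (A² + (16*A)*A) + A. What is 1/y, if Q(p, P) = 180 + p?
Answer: -1/972232 ≈ -1.0286e-6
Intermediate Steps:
J(A) = A + 17*A² (J(A) = (A² + 16*A²) + A = 17*A² + A = A + 17*A²)
y = -972232 (y = 1/(1/(-972321 + (180 - 91))) = 1/(1/(-972321 + 89)) = 1/(1/(-972232)) = 1/(-1/972232) = -972232)
1/y = 1/(-972232) = -1/972232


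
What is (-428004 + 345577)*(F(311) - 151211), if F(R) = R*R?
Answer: 4491447230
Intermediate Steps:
F(R) = R²
(-428004 + 345577)*(F(311) - 151211) = (-428004 + 345577)*(311² - 151211) = -82427*(96721 - 151211) = -82427*(-54490) = 4491447230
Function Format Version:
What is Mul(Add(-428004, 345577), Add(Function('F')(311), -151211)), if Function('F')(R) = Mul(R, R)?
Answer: 4491447230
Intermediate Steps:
Function('F')(R) = Pow(R, 2)
Mul(Add(-428004, 345577), Add(Function('F')(311), -151211)) = Mul(Add(-428004, 345577), Add(Pow(311, 2), -151211)) = Mul(-82427, Add(96721, -151211)) = Mul(-82427, -54490) = 4491447230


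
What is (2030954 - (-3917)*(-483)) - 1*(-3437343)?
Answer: 3576386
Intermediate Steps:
(2030954 - (-3917)*(-483)) - 1*(-3437343) = (2030954 - 1*1891911) + 3437343 = (2030954 - 1891911) + 3437343 = 139043 + 3437343 = 3576386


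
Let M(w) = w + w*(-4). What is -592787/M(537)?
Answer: 592787/1611 ≈ 367.96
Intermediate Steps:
M(w) = -3*w (M(w) = w - 4*w = -3*w)
-592787/M(537) = -592787/((-3*537)) = -592787/(-1611) = -592787*(-1/1611) = 592787/1611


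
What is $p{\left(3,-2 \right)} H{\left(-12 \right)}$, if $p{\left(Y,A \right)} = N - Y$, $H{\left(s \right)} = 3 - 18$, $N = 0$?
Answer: $45$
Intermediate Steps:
$H{\left(s \right)} = -15$
$p{\left(Y,A \right)} = - Y$ ($p{\left(Y,A \right)} = 0 - Y = - Y$)
$p{\left(3,-2 \right)} H{\left(-12 \right)} = \left(-1\right) 3 \left(-15\right) = \left(-3\right) \left(-15\right) = 45$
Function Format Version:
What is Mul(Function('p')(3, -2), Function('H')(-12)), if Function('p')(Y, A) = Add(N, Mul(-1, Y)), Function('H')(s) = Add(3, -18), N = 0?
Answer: 45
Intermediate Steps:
Function('H')(s) = -15
Function('p')(Y, A) = Mul(-1, Y) (Function('p')(Y, A) = Add(0, Mul(-1, Y)) = Mul(-1, Y))
Mul(Function('p')(3, -2), Function('H')(-12)) = Mul(Mul(-1, 3), -15) = Mul(-3, -15) = 45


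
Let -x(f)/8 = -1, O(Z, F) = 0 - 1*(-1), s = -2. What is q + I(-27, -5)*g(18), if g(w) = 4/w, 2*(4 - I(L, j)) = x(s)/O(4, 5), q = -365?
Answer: -365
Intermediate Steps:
O(Z, F) = 1 (O(Z, F) = 0 + 1 = 1)
x(f) = 8 (x(f) = -8*(-1) = 8)
I(L, j) = 0 (I(L, j) = 4 - 4/1 = 4 - 4 = 0)
q + I(-27, -5)*g(18) = -365 + 0*(4/18) = -365 + 0*(4*(1/18)) = -365 + 0*(2/9) = -365 + 0 = -365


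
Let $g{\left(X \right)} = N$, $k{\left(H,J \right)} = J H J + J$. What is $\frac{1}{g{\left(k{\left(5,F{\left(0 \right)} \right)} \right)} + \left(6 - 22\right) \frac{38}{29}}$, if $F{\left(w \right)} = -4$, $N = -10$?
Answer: $- \frac{29}{898} \approx -0.032294$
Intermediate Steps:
$k{\left(H,J \right)} = J + H J^{2}$ ($k{\left(H,J \right)} = H J J + J = H J^{2} + J = J + H J^{2}$)
$g{\left(X \right)} = -10$
$\frac{1}{g{\left(k{\left(5,F{\left(0 \right)} \right)} \right)} + \left(6 - 22\right) \frac{38}{29}} = \frac{1}{-10 + \left(6 - 22\right) \frac{38}{29}} = \frac{1}{-10 - 16 \cdot 38 \cdot \frac{1}{29}} = \frac{1}{-10 - \frac{608}{29}} = \frac{1}{- \frac{898}{29}} = - \frac{29}{898}$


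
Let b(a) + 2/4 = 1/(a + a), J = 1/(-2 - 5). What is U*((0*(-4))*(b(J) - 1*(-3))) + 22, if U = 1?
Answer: 22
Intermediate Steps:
J = -1/7 (J = 1/(-7) = -1/7 ≈ -0.14286)
b(a) = -1/2 + 1/(2*a) (b(a) = -1/2 + 1/(a + a) = -1/2 + 1/(2*a))
U*((0*(-4))*(b(J) - 1*(-3))) + 22 = 1*((0*(-4))*((1 - 1*(-1/7))/(2*(-1/7)) - 1*(-3))) + 22 = 1*(0*((1/2)*(-7)*(1 + 1/7) + 3)) + 22 = 1*(0*((1/2)*(-7)*(8/7) + 3)) + 22 = 1*(0*(-4 + 3)) + 22 = 1*(0*(-1)) + 22 = 1*0 + 22 = 0 + 22 = 22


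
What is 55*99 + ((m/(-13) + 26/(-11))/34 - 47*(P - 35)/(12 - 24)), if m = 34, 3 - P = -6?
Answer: 77933293/14586 ≈ 5343.0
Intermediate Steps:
P = 9 (P = 3 - 1*(-6) = 3 + 6 = 9)
55*99 + ((m/(-13) + 26/(-11))/34 - 47*(P - 35)/(12 - 24)) = 55*99 + ((34/(-13) + 26/(-11))/34 - 47*(9 - 35)/(12 - 24)) = 5445 + ((34*(-1/13) + 26*(-1/11))*(1/34) - 47/((-12/(-26)))) = 5445 + ((-34/13 - 26/11)*(1/34) - 47/((-12*(-1/26)))) = 5445 + (-712/143*1/34 - 47/6/13) = 5445 + (-356/2431 - 47*13/6) = 5445 + (-356/2431 - 611/6) = 5445 - 1487477/14586 = 77933293/14586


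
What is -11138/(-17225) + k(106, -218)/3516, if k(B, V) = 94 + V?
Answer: 9256327/15140775 ≈ 0.61135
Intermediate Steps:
-11138/(-17225) + k(106, -218)/3516 = -11138/(-17225) + (94 - 218)/3516 = -11138*(-1/17225) - 124*1/3516 = 11138/17225 - 31/879 = 9256327/15140775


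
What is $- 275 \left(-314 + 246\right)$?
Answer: $18700$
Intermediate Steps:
$- 275 \left(-314 + 246\right) = \left(-275\right) \left(-68\right) = 18700$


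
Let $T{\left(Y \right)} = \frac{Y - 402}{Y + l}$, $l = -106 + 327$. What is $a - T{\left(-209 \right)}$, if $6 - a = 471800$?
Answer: $- \frac{5660917}{12} \approx -4.7174 \cdot 10^{5}$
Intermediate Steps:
$a = -471794$ ($a = 6 - 471800 = -471794$)
$l = 221$
$T{\left(Y \right)} = \frac{-402 + Y}{221 + Y}$ ($T{\left(Y \right)} = \frac{Y - 402}{Y + 221} = \frac{-402 + Y}{221 + Y}$)
$a - T{\left(-209 \right)} = -471794 - \frac{-402 - 209}{221 - 209} = -471794 - \frac{1}{12} \left(-611\right) = -471794 - - \frac{611}{12} = -471794 + \frac{611}{12} = - \frac{5660917}{12}$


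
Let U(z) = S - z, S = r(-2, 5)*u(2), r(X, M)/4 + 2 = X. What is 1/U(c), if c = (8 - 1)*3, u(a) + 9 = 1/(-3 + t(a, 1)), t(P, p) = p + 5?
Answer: 3/353 ≈ 0.0084986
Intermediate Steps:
t(P, p) = 5 + p
r(X, M) = -8 + 4*X
u(a) = -26/3 (u(a) = -9 + 1/(-3 + (5 + 1)) = -9 + 1/(-3 + 6) = -9 + 1/3 = -9 + ⅓ = -26/3)
c = 21 (c = 7*3 = 21)
S = 416/3 (S = (-8 + 4*(-2))*(-26/3) = (-8 - 8)*(-26/3) = -16*(-26/3) = 416/3 ≈ 138.67)
U(z) = 416/3 - z
1/U(c) = 1/(416/3 - 1*21) = 1/(416/3 - 21) = 1/(353/3) = 3/353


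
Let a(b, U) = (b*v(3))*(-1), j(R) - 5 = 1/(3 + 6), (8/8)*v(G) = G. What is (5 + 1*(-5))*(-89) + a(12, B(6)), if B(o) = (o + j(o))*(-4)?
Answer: -36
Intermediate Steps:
v(G) = G
j(R) = 46/9 (j(R) = 5 + 1/(3 + 6) = 5 + 1/9 = 5 + ⅑ = 46/9)
B(o) = -184/9 - 4*o (B(o) = (o + 46/9)*(-4) = (46/9 + o)*(-4) = -184/9 - 4*o)
a(b, U) = -3*b (a(b, U) = (b*3)*(-1) = (3*b)*(-1) = -3*b)
(5 + 1*(-5))*(-89) + a(12, B(6)) = (5 + 1*(-5))*(-89) - 3*12 = (5 - 5)*(-89) - 36 = 0*(-89) - 36 = 0 - 36 = -36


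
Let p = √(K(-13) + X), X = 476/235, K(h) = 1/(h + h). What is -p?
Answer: -3*√8242390/6110 ≈ -1.4096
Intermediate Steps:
K(h) = 1/(2*h)
X = 476/235 (X = 476*(1/235) = 476/235 ≈ 2.0255)
p = 3*√8242390/6110 (p = √((½)/(-13) + 476/235) = √((½)*(-1/13) + 476/235) = √(-1/26 + 476/235) = √(12141/6110) = 3*√8242390/6110 ≈ 1.4096)
-p = -3*√8242390/6110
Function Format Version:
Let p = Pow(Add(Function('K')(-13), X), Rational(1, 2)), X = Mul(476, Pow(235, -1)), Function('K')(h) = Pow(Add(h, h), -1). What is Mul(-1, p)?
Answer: Mul(Rational(-3, 6110), Pow(8242390, Rational(1, 2))) ≈ -1.4096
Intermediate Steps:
Function('K')(h) = Mul(Rational(1, 2), Pow(h, -1)) (Function('K')(h) = Pow(Mul(2, h), -1) = Mul(Rational(1, 2), Pow(h, -1)))
X = Rational(476, 235) (X = Mul(476, Rational(1, 235)) = Rational(476, 235) ≈ 2.0255)
p = Mul(Rational(3, 6110), Pow(8242390, Rational(1, 2))) (p = Pow(Add(Mul(Rational(1, 2), Pow(-13, -1)), Rational(476, 235)), Rational(1, 2)) = Pow(Add(Mul(Rational(1, 2), Rational(-1, 13)), Rational(476, 235)), Rational(1, 2)) = Pow(Add(Rational(-1, 26), Rational(476, 235)), Rational(1, 2)) = Pow(Rational(12141, 6110), Rational(1, 2)) = Mul(Rational(3, 6110), Pow(8242390, Rational(1, 2))) ≈ 1.4096)
Mul(-1, p) = Mul(-1, Mul(Rational(3, 6110), Pow(8242390, Rational(1, 2)))) = Mul(Rational(-3, 6110), Pow(8242390, Rational(1, 2)))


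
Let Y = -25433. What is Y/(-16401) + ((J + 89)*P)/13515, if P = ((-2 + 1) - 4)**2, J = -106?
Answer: 1320614/869253 ≈ 1.5193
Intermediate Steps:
P = 25 (P = (-1 - 4)**2 = (-5)**2 = 25)
Y/(-16401) + ((J + 89)*P)/13515 = -25433/(-16401) + ((-106 + 89)*25)/13515 = -25433*(-1/16401) - 17*25*(1/13515) = 25433/16401 - 425*1/13515 = 25433/16401 - 5/159 = 1320614/869253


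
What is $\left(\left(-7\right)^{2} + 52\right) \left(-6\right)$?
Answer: $-606$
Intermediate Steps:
$\left(\left(-7\right)^{2} + 52\right) \left(-6\right) = \left(49 + 52\right) \left(-6\right) = 101 \left(-6\right) = -606$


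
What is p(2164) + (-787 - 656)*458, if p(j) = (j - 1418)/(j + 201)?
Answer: -1563013564/2365 ≈ -6.6089e+5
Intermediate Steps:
p(j) = (-1418 + j)/(201 + j)
p(2164) + (-787 - 656)*458 = (-1418 + 2164)/(201 + 2164) + (-787 - 656)*458 = 746/2365 - 1443*458 = (1/2365)*746 - 660894 = 746/2365 - 660894 = -1563013564/2365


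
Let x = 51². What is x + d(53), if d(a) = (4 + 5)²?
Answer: 2682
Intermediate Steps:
d(a) = 81 (d(a) = 9² = 81)
x = 2601
x + d(53) = 2601 + 81 = 2682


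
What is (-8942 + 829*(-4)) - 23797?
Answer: -36055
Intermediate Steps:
(-8942 + 829*(-4)) - 23797 = (-8942 - 3316) - 23797 = -12258 - 23797 = -36055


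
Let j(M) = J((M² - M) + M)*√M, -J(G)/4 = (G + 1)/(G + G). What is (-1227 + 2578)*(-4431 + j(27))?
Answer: -5986281 - 1972460*√3/243 ≈ -6.0003e+6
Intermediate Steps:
J(G) = -2*(1 + G)/G (J(G) = -4*(G + 1)/(G + G) = -4*(1 + G)/(2*G) = -4*(1 + G)*1/(2*G) = -2*(1 + G)/G)
j(M) = √M*(-2 - 2/M²) (j(M) = (-2 - 2/((M² - M) + M))*√M = (-2 - 2/M²)*√M = √M*(-2 - 2/M²))
(-1227 + 2578)*(-4431 + j(27)) = (-1227 + 2578)*(-4431 + 2*(-1 - 1*27²)/27^(3/2)) = 1351*(-4431 + 2*(√3/243)*(-1 - 1*729)) = 1351*(-4431 + 2*(√3/243)*(-1 - 729)) = 1351*(-4431 + 2*(√3/243)*(-730)) = 1351*(-4431 - 1460*√3/243) = -5986281 - 1972460*√3/243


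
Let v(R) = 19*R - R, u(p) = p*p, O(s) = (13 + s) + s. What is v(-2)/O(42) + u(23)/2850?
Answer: -51287/276450 ≈ -0.18552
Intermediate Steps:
O(s) = 13 + 2*s
u(p) = p**2
v(R) = 18*R
v(-2)/O(42) + u(23)/2850 = (18*(-2))/(13 + 2*42) + 23**2/2850 = -36/(13 + 84) + 529*(1/2850) = -36/97 + 529/2850 = -51287/276450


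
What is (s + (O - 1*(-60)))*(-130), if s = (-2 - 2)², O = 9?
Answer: -11050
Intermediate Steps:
s = 16 (s = (-4)² = 16)
(s + (O - 1*(-60)))*(-130) = (16 + (9 - 1*(-60)))*(-130) = (16 + (9 + 60))*(-130) = (16 + 69)*(-130) = 85*(-130) = -11050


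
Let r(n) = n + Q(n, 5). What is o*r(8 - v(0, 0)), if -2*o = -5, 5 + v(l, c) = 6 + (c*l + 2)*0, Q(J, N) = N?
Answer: 30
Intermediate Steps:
v(l, c) = 1 (v(l, c) = -5 + (6 + (c*l + 2)*0) = -5 + (6 + (2 + c*l)*0) = -5 + (6 + 0) = -5 + 6 = 1)
o = 5/2 (o = -1/2*(-5) = 5/2 ≈ 2.5000)
r(n) = 5 + n (r(n) = n + 5 = 5 + n)
o*r(8 - v(0, 0)) = 5*(5 + (8 - 1*1))/2 = 5*(5 + (8 - 1))/2 = 5*(5 + 7)/2 = (5/2)*12 = 30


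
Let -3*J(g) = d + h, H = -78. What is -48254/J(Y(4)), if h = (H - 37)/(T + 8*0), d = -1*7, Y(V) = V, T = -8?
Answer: 1158096/59 ≈ 19629.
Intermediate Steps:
d = -7
h = 115/8 (h = (-78 - 37)/(-8 + 8*0) = -115/(-8 + 0) = -115/(-8) = -115*(-⅛) = 115/8 ≈ 14.375)
J(g) = -59/24 (J(g) = -(-7 + 115/8)/3 = -⅓*59/8 = -59/24)
-48254/J(Y(4)) = -48254/(-59/24) = -48254*(-24/59) = 1158096/59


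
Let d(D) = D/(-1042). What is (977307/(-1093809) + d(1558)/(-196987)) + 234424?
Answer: 8771945890169429718/37419288654881 ≈ 2.3442e+5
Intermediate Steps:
d(D) = -D/1042 (d(D) = D*(-1/1042) = -D/1042)
(977307/(-1093809) + d(1558)/(-196987)) + 234424 = (977307/(-1093809) - 1/1042*1558/(-196987)) + 234424 = (977307*(-1/1093809) - 779/521*(-1/196987)) + 234424 = (-325769/364603 + 779/102630227) + 234424 = -33433462393826/37419288654881 + 234424 = 8771945890169429718/37419288654881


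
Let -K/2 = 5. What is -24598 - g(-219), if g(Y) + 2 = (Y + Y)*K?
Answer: -28976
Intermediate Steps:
K = -10 (K = -2*5 = -10)
g(Y) = -2 - 20*Y (g(Y) = -2 + (Y + Y)*(-10) = -2 + (2*Y)*(-10) = -2 - 20*Y)
-24598 - g(-219) = -24598 - (-2 - 20*(-219)) = -24598 - (-2 + 4380) = -24598 - 1*4378 = -24598 - 4378 = -28976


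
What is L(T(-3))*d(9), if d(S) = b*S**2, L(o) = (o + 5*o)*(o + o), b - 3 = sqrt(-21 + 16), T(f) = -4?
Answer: 46656 + 15552*I*sqrt(5) ≈ 46656.0 + 34775.0*I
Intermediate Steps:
b = 3 + I*sqrt(5) (b = 3 + sqrt(-21 + 16) = 3 + sqrt(-5) = 3 + I*sqrt(5) ≈ 3.0 + 2.2361*I)
L(o) = 12*o**2 (L(o) = (6*o)*(2*o) = 12*o**2)
d(S) = S**2*(3 + I*sqrt(5)) (d(S) = (3 + I*sqrt(5))*S**2 = S**2*(3 + I*sqrt(5)))
L(T(-3))*d(9) = (12*(-4)**2)*(9**2*(3 + I*sqrt(5))) = (12*16)*(81*(3 + I*sqrt(5))) = 192*(243 + 81*I*sqrt(5)) = 46656 + 15552*I*sqrt(5)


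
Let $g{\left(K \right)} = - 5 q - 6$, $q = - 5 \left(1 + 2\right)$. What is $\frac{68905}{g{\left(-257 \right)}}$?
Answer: $\frac{68905}{69} \approx 998.62$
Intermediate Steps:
$q = -15$ ($q = \left(-5\right) 3 = -15$)
$g{\left(K \right)} = 69$ ($g{\left(K \right)} = \left(-5\right) \left(-15\right) - 6 = 75 - 6 = 69$)
$\frac{68905}{g{\left(-257 \right)}} = \frac{68905}{69}$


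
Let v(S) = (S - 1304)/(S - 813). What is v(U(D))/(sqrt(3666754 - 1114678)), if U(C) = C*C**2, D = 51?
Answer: 131347*sqrt(70891)/56076765948 ≈ 0.00062364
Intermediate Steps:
U(C) = C**3
v(S) = (-1304 + S)/(-813 + S)
v(U(D))/(sqrt(3666754 - 1114678)) = ((-1304 + 51**3)/(-813 + 51**3))/(sqrt(3666754 - 1114678)) = ((-1304 + 132651)/(-813 + 132651))/(sqrt(2552076)) = (131347/131838)/((6*sqrt(70891))) = ((1/131838)*131347)*(sqrt(70891)/425346) = 131347*(sqrt(70891)/425346)/131838 = 131347*sqrt(70891)/56076765948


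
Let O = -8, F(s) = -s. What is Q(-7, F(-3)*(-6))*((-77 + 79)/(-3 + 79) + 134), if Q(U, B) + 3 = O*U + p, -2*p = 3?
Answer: 524579/76 ≈ 6902.4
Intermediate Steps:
p = -3/2 (p = -½*3 = -3/2 ≈ -1.5000)
Q(U, B) = -9/2 - 8*U (Q(U, B) = -3 + (-8*U - 3/2) = -3 + (-3/2 - 8*U) = -9/2 - 8*U)
Q(-7, F(-3)*(-6))*((-77 + 79)/(-3 + 79) + 134) = (-9/2 - 8*(-7))*((-77 + 79)/(-3 + 79) + 134) = (-9/2 + 56)*(2/76 + 134) = 103*(2*(1/76) + 134)/2 = 103*(1/38 + 134)/2 = (103/2)*(5093/38) = 524579/76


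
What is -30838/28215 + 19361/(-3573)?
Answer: -72939421/11201355 ≈ -6.5117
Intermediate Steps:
-30838/28215 + 19361/(-3573) = -30838*1/28215 + 19361*(-1/3573) = -30838/28215 - 19361/3573 = -72939421/11201355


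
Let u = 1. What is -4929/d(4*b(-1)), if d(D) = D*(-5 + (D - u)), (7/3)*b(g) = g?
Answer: -80507/216 ≈ -372.72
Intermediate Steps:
b(g) = 3*g/7
d(D) = D*(-6 + D) (d(D) = D*(-5 + (D - 1*1)) = D*(-5 + (D - 1)) = D*(-5 + (-1 + D)) = D*(-6 + D))
-4929/d(4*b(-1)) = -4929*(-7/(12*(-6 + 4*((3/7)*(-1))))) = -4929*(-7/(12*(-6 + 4*(-3/7)))) = -4929*(-7/(12*(-6 - 12/7))) = -4929/((-12/7*(-54/7))) = -4929/648/49 = -4929*49/648 = -80507/216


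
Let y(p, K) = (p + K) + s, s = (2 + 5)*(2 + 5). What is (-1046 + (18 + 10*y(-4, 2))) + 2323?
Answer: 1765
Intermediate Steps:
s = 49 (s = 7*7 = 49)
y(p, K) = 49 + K + p (y(p, K) = (p + K) + 49 = (K + p) + 49 = 49 + K + p)
(-1046 + (18 + 10*y(-4, 2))) + 2323 = (-1046 + (18 + 10*(49 + 2 - 4))) + 2323 = (-1046 + (18 + 10*47)) + 2323 = (-1046 + (18 + 470)) + 2323 = (-1046 + 488) + 2323 = -558 + 2323 = 1765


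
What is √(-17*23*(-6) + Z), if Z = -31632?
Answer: 3*I*√3254 ≈ 171.13*I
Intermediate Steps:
√(-17*23*(-6) + Z) = √(-17*23*(-6) - 31632) = √(-391*(-6) - 31632) = √(2346 - 31632) = √(-29286) = 3*I*√3254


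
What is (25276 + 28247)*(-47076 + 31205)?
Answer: -849463533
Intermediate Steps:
(25276 + 28247)*(-47076 + 31205) = 53523*(-15871) = -849463533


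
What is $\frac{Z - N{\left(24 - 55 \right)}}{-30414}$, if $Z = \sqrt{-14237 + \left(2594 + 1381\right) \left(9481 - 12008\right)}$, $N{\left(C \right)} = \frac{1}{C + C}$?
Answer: $- \frac{1}{1885668} - \frac{i \sqrt{10059062}}{30414} \approx -5.3032 \cdot 10^{-7} - 0.10428 i$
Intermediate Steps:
$N{\left(C \right)} = \frac{1}{2 C}$
$Z = i \sqrt{10059062}$ ($Z = \sqrt{-14237 + 3975 \left(-2527\right)} = \sqrt{-14237 - 10044825} = \sqrt{-10059062} = i \sqrt{10059062} \approx 3171.6 i$)
$\frac{Z - N{\left(24 - 55 \right)}}{-30414} = \frac{i \sqrt{10059062} - \frac{1}{2 \left(24 - 55\right)}}{-30414} = \left(i \sqrt{10059062} - \frac{1}{2 \left(-31\right)}\right) \left(- \frac{1}{30414}\right) = \left(i \sqrt{10059062} - \frac{1}{2} \left(- \frac{1}{31}\right)\right) \left(- \frac{1}{30414}\right) = \left(i \sqrt{10059062} - - \frac{1}{62}\right) \left(- \frac{1}{30414}\right) = \left(i \sqrt{10059062} + \frac{1}{62}\right) \left(- \frac{1}{30414}\right) = \left(\frac{1}{62} + i \sqrt{10059062}\right) \left(- \frac{1}{30414}\right) = - \frac{1}{1885668} - \frac{i \sqrt{10059062}}{30414}$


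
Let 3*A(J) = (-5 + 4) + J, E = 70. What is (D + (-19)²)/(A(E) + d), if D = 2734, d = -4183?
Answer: -619/832 ≈ -0.74399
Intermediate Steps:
A(J) = -⅓ + J/3 (A(J) = ((-5 + 4) + J)/3 = (-1 + J)/3 = -⅓ + J/3)
(D + (-19)²)/(A(E) + d) = (2734 + (-19)²)/((-⅓ + (⅓)*70) - 4183) = (2734 + 361)/((-⅓ + 70/3) - 4183) = 3095/(23 - 4183) = 3095/(-4160) = 3095*(-1/4160) = -619/832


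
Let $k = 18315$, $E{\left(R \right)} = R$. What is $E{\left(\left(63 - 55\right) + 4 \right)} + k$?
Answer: $18327$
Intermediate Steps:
$E{\left(\left(63 - 55\right) + 4 \right)} + k = \left(\left(63 - 55\right) + 4\right) + 18315 = \left(8 + 4\right) + 18315 = 12 + 18315 = 18327$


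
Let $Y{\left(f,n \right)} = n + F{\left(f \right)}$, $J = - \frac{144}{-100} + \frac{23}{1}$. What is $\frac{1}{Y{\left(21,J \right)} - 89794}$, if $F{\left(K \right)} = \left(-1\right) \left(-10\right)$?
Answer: $- \frac{25}{2243989} \approx -1.1141 \cdot 10^{-5}$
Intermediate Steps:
$F{\left(K \right)} = 10$
$J = \frac{611}{25}$ ($J = \left(-144\right) \left(- \frac{1}{100}\right) + 23 \cdot 1 = \frac{36}{25} + 23 = \frac{611}{25} \approx 24.44$)
$Y{\left(f,n \right)} = 10 + n$ ($Y{\left(f,n \right)} = n + 10 = 10 + n$)
$\frac{1}{Y{\left(21,J \right)} - 89794} = \frac{1}{\left(10 + \frac{611}{25}\right) - 89794} = \frac{1}{\frac{861}{25} - 89794} = \frac{1}{- \frac{2243989}{25}} = - \frac{25}{2243989}$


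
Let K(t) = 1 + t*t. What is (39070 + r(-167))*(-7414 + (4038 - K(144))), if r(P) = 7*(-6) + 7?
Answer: -941250955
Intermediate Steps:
K(t) = 1 + t**2
r(P) = -35 (r(P) = -42 + 7 = -35)
(39070 + r(-167))*(-7414 + (4038 - K(144))) = (39070 - 35)*(-7414 + (4038 - (1 + 144**2))) = 39035*(-7414 + (4038 - (1 + 20736))) = 39035*(-7414 + (4038 - 1*20737)) = 39035*(-7414 + (4038 - 20737)) = 39035*(-7414 - 16699) = 39035*(-24113) = -941250955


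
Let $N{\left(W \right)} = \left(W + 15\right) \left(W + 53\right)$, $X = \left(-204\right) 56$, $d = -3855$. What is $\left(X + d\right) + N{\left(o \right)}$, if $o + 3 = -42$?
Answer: $-15519$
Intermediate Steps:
$o = -45$ ($o = -3 - 42 = -45$)
$X = -11424$
$N{\left(W \right)} = \left(15 + W\right) \left(53 + W\right)$
$\left(X + d\right) + N{\left(o \right)} = \left(-11424 - 3855\right) + \left(795 + \left(-45\right)^{2} + 68 \left(-45\right)\right) = -15279 + \left(795 + 2025 - 3060\right) = -15279 - 240 = -15519$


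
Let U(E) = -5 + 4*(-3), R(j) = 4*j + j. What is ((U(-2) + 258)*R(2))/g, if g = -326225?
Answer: -482/65245 ≈ -0.0073875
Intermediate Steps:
R(j) = 5*j
U(E) = -17 (U(E) = -5 - 12 = -17)
((U(-2) + 258)*R(2))/g = ((-17 + 258)*(5*2))/(-326225) = (241*10)*(-1/326225) = 2410*(-1/326225) = -482/65245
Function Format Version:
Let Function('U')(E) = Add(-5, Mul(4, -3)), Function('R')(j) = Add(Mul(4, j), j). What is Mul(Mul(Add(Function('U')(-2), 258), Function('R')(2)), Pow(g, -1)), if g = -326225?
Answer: Rational(-482, 65245) ≈ -0.0073875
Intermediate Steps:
Function('R')(j) = Mul(5, j)
Function('U')(E) = -17 (Function('U')(E) = Add(-5, -12) = -17)
Mul(Mul(Add(Function('U')(-2), 258), Function('R')(2)), Pow(g, -1)) = Mul(Mul(Add(-17, 258), Mul(5, 2)), Pow(-326225, -1)) = Mul(Mul(241, 10), Rational(-1, 326225)) = Mul(2410, Rational(-1, 326225)) = Rational(-482, 65245)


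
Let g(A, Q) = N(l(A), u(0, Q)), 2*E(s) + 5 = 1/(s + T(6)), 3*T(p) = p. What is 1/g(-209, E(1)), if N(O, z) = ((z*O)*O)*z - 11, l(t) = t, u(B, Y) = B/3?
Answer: -1/11 ≈ -0.090909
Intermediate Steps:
T(p) = p/3
u(B, Y) = B/3 (u(B, Y) = B*(⅓) = B/3)
E(s) = -5/2 + 1/(2*(2 + s)) (E(s) = -5/2 + 1/(2*(s + (⅓)*6)) = -5/2 + 1/(2*(s + 2)) = -5/2 + 1/(2*(2 + s)))
N(O, z) = -11 + O²*z² (N(O, z) = ((O*z)*O)*z - 11 = (z*O²)*z - 11 = O²*z² - 11 = -11 + O²*z²)
g(A, Q) = -11 (g(A, Q) = -11 + A²*((⅓)*0)² = -11 + A²*0² = -11 + A²*0 = -11 + 0 = -11)
1/g(-209, E(1)) = 1/(-11) = -1/11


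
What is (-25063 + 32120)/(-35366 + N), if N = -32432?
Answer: -7057/67798 ≈ -0.10409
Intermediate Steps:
(-25063 + 32120)/(-35366 + N) = (-25063 + 32120)/(-35366 - 32432) = 7057/(-67798) = 7057*(-1/67798) = -7057/67798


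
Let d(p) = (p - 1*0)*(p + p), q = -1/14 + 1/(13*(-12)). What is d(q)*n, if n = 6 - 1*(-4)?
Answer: 36125/298116 ≈ 0.12118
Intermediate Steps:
n = 10 (n = 6 + 4 = 10)
q = -85/1092 (q = -1*1/14 + (1/13)*(-1/12) = -1/14 - 1/156 = -85/1092 ≈ -0.077839)
d(p) = 2*p**2 (d(p) = (p + 0)*(2*p) = p*(2*p) = 2*p**2)
d(q)*n = (2*(-85/1092)**2)*10 = (2*(7225/1192464))*10 = (7225/596232)*10 = 36125/298116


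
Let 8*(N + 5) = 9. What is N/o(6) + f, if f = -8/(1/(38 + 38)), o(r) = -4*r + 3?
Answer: -102113/168 ≈ -607.82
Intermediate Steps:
N = -31/8 (N = -5 + (⅛)*9 = -5 + 9/8 = -31/8 ≈ -3.8750)
o(r) = 3 - 4*r
f = -608 (f = -8/(1/76) = -8/1/76 = -8*76 = -608)
N/o(6) + f = -31/8/(3 - 4*6) - 608 = -31/8/(3 - 24) - 608 = -31/8/(-21) - 608 = -1/21*(-31/8) - 608 = 31/168 - 608 = -102113/168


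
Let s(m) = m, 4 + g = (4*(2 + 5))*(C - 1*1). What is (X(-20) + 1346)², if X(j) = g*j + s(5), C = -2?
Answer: 9678321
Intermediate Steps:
g = -88 (g = -4 + (4*(2 + 5))*(-2 - 1*1) = -4 + (4*7)*(-2 - 1) = -4 + 28*(-3) = -4 - 84 = -88)
X(j) = 5 - 88*j (X(j) = -88*j + 5 = 5 - 88*j)
(X(-20) + 1346)² = ((5 - 88*(-20)) + 1346)² = ((5 + 1760) + 1346)² = (1765 + 1346)² = 3111² = 9678321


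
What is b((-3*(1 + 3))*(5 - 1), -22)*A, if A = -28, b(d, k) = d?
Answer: 1344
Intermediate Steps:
b((-3*(1 + 3))*(5 - 1), -22)*A = ((-3*(1 + 3))*(5 - 1))*(-28) = (-3*4*4)*(-28) = -12*4*(-28) = -48*(-28) = 1344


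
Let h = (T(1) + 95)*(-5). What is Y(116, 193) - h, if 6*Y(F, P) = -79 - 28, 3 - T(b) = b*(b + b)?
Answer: 2773/6 ≈ 462.17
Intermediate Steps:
T(b) = 3 - 2*b² (T(b) = 3 - b*(b + b) = 3 - b*2*b = 3 - 2*b²)
Y(F, P) = -107/6 (Y(F, P) = (-79 - 28)/6 = (⅙)*(-107) = -107/6)
h = -480 (h = ((3 - 2*1²) + 95)*(-5) = ((3 - 2*1) + 95)*(-5) = ((3 - 2) + 95)*(-5) = (1 + 95)*(-5) = 96*(-5) = -480)
Y(116, 193) - h = -107/6 - 1*(-480) = -107/6 + 480 = 2773/6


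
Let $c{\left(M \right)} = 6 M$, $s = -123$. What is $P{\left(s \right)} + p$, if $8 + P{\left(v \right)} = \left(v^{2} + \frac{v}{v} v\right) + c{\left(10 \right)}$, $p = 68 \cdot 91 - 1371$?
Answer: $19875$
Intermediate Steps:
$p = 4817$ ($p = 6188 - 1371 = 4817$)
$P{\left(v \right)} = 52 + v + v^{2}$ ($P{\left(v \right)} = -8 + \left(\left(v^{2} + \frac{v}{v} v\right) + 6 \cdot 10\right) = -8 + \left(\left(v^{2} + 1 v\right) + 60\right) = -8 + \left(\left(v^{2} + v\right) + 60\right) = -8 + \left(\left(v + v^{2}\right) + 60\right) = -8 + \left(60 + v + v^{2}\right) = 52 + v + v^{2}$)
$P{\left(s \right)} + p = \left(52 - 123 + \left(-123\right)^{2}\right) + 4817 = \left(52 - 123 + 15129\right) + 4817 = 15058 + 4817 = 19875$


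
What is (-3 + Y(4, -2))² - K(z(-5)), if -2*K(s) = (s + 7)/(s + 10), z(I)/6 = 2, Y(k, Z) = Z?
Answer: 1119/44 ≈ 25.432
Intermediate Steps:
z(I) = 12 (z(I) = 6*2 = 12)
K(s) = -(7 + s)/(2*(10 + s)) (K(s) = -(s + 7)/(2*(s + 10)) = -(7 + s)/(2*(10 + s)))
(-3 + Y(4, -2))² - K(z(-5)) = (-3 - 2)² - (-7 - 1*12)/(2*(10 + 12)) = (-5)² - (-7 - 12)/(2*22) = 25 - (-19)/(2*22) = 25 - 1*(-19/44) = 25 + 19/44 = 1119/44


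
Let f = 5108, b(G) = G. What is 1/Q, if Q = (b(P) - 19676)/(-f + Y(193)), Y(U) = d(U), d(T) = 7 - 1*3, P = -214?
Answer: 2552/9945 ≈ 0.25661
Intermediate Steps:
d(T) = 4 (d(T) = 7 - 3 = 4)
Y(U) = 4
Q = 9945/2552 (Q = (-214 - 19676)/(-1*5108 + 4) = -19890/(-5108 + 4) = -19890/(-5104) = -19890*(-1/5104) = 9945/2552 ≈ 3.8969)
1/Q = 1/(9945/2552) = 2552/9945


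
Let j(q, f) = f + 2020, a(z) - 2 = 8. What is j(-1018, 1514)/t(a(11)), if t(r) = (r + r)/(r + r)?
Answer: 3534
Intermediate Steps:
a(z) = 10 (a(z) = 2 + 8 = 10)
t(r) = 1 (t(r) = (2*r)/((2*r)) = (2*r)*(1/(2*r)) = 1)
j(q, f) = 2020 + f
j(-1018, 1514)/t(a(11)) = (2020 + 1514)/1 = 3534*1 = 3534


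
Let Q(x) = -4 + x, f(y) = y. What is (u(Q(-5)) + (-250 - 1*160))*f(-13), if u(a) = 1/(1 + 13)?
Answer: 74607/14 ≈ 5329.1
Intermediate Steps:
u(a) = 1/14
(u(Q(-5)) + (-250 - 1*160))*f(-13) = (1/14 + (-250 - 1*160))*(-13) = (1/14 + (-250 - 160))*(-13) = (1/14 - 410)*(-13) = -5739/14*(-13) = 74607/14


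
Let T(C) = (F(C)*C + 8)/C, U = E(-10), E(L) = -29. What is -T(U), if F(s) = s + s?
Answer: 1690/29 ≈ 58.276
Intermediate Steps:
F(s) = 2*s
U = -29
T(C) = (8 + 2*C²)/C (T(C) = ((2*C)*C + 8)/C = (2*C² + 8)/C = (8 + 2*C²)/C)
-T(U) = -(2*(-29) + 8/(-29)) = -(-58 + 8*(-1/29)) = -(-58 - 8/29) = -1*(-1690/29) = 1690/29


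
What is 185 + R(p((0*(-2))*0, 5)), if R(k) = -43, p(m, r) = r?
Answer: 142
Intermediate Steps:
185 + R(p((0*(-2))*0, 5)) = 185 - 43 = 142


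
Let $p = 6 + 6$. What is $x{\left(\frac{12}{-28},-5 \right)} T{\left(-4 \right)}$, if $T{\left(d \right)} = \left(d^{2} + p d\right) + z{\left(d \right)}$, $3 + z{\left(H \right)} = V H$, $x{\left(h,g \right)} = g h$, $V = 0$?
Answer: $-75$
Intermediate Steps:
$z{\left(H \right)} = -3$ ($z{\left(H \right)} = -3 + 0 H = -3 + 0 = -3$)
$p = 12$
$T{\left(d \right)} = -3 + d^{2} + 12 d$ ($T{\left(d \right)} = \left(d^{2} + 12 d\right) - 3 = -3 + d^{2} + 12 d$)
$x{\left(\frac{12}{-28},-5 \right)} T{\left(-4 \right)} = - 5 \frac{12}{-28} \left(-3 + \left(-4\right)^{2} + 12 \left(-4\right)\right) = - 5 \cdot 12 \left(- \frac{1}{28}\right) \left(-3 + 16 - 48\right) = \left(-5\right) \left(- \frac{3}{7}\right) \left(-35\right) = \frac{15}{7} \left(-35\right) = -75$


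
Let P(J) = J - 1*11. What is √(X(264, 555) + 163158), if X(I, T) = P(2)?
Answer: √163149 ≈ 403.92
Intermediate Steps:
P(J) = -11 + J (P(J) = J - 11 = -11 + J)
X(I, T) = -9 (X(I, T) = -11 + 2 = -9)
√(X(264, 555) + 163158) = √(-9 + 163158) = √163149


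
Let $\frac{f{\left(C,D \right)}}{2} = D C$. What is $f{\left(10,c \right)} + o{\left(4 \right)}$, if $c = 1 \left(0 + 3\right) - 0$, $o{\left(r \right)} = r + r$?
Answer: $68$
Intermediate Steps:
$o{\left(r \right)} = 2 r$
$c = 3$ ($c = 1 \cdot 3 + 0 = 3 + 0 = 3$)
$f{\left(C,D \right)} = 2 C D$ ($f{\left(C,D \right)} = 2 D C = 2 C D$)
$f{\left(10,c \right)} + o{\left(4 \right)} = 2 \cdot 10 \cdot 3 + 2 \cdot 4 = 60 + 8 = 68$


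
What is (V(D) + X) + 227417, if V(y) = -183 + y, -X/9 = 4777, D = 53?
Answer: 184294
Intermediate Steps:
X = -42993 (X = -9*4777 = -42993)
(V(D) + X) + 227417 = ((-183 + 53) - 42993) + 227417 = (-130 - 42993) + 227417 = -43123 + 227417 = 184294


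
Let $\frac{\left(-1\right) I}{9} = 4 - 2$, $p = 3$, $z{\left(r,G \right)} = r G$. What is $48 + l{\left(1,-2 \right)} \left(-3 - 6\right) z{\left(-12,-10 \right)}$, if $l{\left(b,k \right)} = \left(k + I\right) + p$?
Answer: $18408$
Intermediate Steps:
$z{\left(r,G \right)} = G r$
$I = -18$ ($I = - 9 \left(4 - 2\right) = \left(-9\right) 2 = -18$)
$l{\left(b,k \right)} = -15 + k$ ($l{\left(b,k \right)} = \left(k - 18\right) + 3 = \left(-18 + k\right) + 3 = -15 + k$)
$48 + l{\left(1,-2 \right)} \left(-3 - 6\right) z{\left(-12,-10 \right)} = 48 + \left(-15 - 2\right) \left(-3 - 6\right) \left(\left(-10\right) \left(-12\right)\right) = 48 + \left(-17\right) \left(-9\right) 120 = 48 + 153 \cdot 120 = 48 + 18360 = 18408$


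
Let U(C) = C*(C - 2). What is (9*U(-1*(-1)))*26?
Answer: -234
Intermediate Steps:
U(C) = C*(-2 + C)
(9*U(-1*(-1)))*26 = (9*((-1*(-1))*(-2 - 1*(-1))))*26 = (9*(1*(-2 + 1)))*26 = (9*(1*(-1)))*26 = (9*(-1))*26 = -9*26 = -234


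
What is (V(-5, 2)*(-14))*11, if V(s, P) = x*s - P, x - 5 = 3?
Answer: 6468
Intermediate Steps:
x = 8 (x = 5 + 3 = 8)
V(s, P) = -P + 8*s (V(s, P) = 8*s - P = -P + 8*s)
(V(-5, 2)*(-14))*11 = ((-1*2 + 8*(-5))*(-14))*11 = ((-2 - 40)*(-14))*11 = -42*(-14)*11 = 588*11 = 6468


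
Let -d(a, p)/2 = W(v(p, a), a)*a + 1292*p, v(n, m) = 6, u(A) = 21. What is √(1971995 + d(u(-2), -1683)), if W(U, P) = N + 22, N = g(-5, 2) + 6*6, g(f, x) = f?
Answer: √6318641 ≈ 2513.7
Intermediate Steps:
N = 31 (N = -5 + 6*6 = -5 + 36 = 31)
W(U, P) = 53 (W(U, P) = 31 + 22 = 53)
d(a, p) = -2584*p - 106*a (d(a, p) = -2*(53*a + 1292*p) = -2584*p - 106*a)
√(1971995 + d(u(-2), -1683)) = √(1971995 + (-2584*(-1683) - 106*21)) = √(1971995 + (4348872 - 2226)) = √(1971995 + 4346646) = √6318641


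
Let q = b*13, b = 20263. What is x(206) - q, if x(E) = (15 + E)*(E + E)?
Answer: -172367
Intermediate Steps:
q = 263419 (q = 20263*13 = 263419)
x(E) = 2*E*(15 + E) (x(E) = (15 + E)*(2*E) = 2*E*(15 + E))
x(206) - q = 2*206*(15 + 206) - 1*263419 = 2*206*221 - 263419 = 91052 - 263419 = -172367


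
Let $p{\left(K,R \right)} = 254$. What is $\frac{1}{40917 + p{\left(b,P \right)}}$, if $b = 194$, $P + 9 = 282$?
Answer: $\frac{1}{41171} \approx 2.4289 \cdot 10^{-5}$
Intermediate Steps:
$P = 273$ ($P = -9 + 282 = 273$)
$\frac{1}{40917 + p{\left(b,P \right)}} = \frac{1}{40917 + 254} = \frac{1}{41171}$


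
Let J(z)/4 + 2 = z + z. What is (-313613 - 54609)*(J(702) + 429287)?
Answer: -160137906690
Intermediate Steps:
J(z) = -8 + 8*z (J(z) = -8 + 4*(z + z) = -8 + 4*(2*z) = -8 + 8*z)
(-313613 - 54609)*(J(702) + 429287) = (-313613 - 54609)*((-8 + 8*702) + 429287) = -368222*((-8 + 5616) + 429287) = -368222*(5608 + 429287) = -368222*434895 = -160137906690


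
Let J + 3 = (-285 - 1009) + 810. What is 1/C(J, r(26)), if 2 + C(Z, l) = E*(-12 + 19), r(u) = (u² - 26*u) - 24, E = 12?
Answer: 1/82 ≈ 0.012195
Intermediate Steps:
r(u) = -24 + u² - 26*u
J = -487 (J = -3 + ((-285 - 1009) + 810) = -3 + (-1294 + 810) = -3 - 484 = -487)
C(Z, l) = 82 (C(Z, l) = -2 + 12*(-12 + 19) = -2 + 12*7 = -2 + 84 = 82)
1/C(J, r(26)) = 1/82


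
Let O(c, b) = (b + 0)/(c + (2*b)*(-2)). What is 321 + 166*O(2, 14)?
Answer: 7505/27 ≈ 277.96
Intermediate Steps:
O(c, b) = b/(c - 4*b)
321 + 166*O(2, 14) = 321 + 166*(-1*14/(-1*2 + 4*14)) = 321 + 166*(-1*14/(-2 + 56)) = 321 + 166*(-1*14/54) = 321 + 166*(-1*14*1/54) = 321 + 166*(-7/27) = 321 - 1162/27 = 7505/27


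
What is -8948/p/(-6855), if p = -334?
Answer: -4474/1144785 ≈ -0.0039082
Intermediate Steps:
-8948/p/(-6855) = -8948/(-334)/(-6855) = -8948*(-1/334)*(-1/6855) = (4474/167)*(-1/6855) = -4474/1144785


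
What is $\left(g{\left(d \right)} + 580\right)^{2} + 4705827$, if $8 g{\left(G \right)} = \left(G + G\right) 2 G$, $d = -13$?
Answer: $\frac{20589549}{4} \approx 5.1474 \cdot 10^{6}$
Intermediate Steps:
$g{\left(G \right)} = \frac{G^{2}}{2}$ ($g{\left(G \right)} = \frac{\left(G + G\right) 2 G}{8} = \frac{2 G 2 G}{8} = \frac{4 G G}{8} = \frac{4 G^{2}}{8} = \frac{G^{2}}{2}$)
$\left(g{\left(d \right)} + 580\right)^{2} + 4705827 = \left(\frac{\left(-13\right)^{2}}{2} + 580\right)^{2} + 4705827 = \left(\frac{1}{2} \cdot 169 + 580\right)^{2} + 4705827 = \left(\frac{169}{2} + 580\right)^{2} + 4705827 = \left(\frac{1329}{2}\right)^{2} + 4705827 = \frac{1766241}{4} + 4705827 = \frac{20589549}{4}$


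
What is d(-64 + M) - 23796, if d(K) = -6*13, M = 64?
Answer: -23874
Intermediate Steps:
d(K) = -78
d(-64 + M) - 23796 = -78 - 23796 = -23874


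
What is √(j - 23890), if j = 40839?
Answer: √16949 ≈ 130.19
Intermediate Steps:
√(j - 23890) = √(40839 - 23890) = √16949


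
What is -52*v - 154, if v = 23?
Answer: -1350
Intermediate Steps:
-52*v - 154 = -52*23 - 154 = -1196 - 154 = -1350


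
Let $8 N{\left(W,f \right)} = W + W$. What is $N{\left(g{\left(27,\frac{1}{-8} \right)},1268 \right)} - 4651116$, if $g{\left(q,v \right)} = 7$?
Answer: $- \frac{18604457}{4} \approx -4.6511 \cdot 10^{6}$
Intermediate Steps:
$N{\left(W,f \right)} = \frac{W}{4}$ ($N{\left(W,f \right)} = \frac{W + W}{8} = \frac{2 W}{8} = \frac{W}{4}$)
$N{\left(g{\left(27,\frac{1}{-8} \right)},1268 \right)} - 4651116 = \frac{1}{4} \cdot 7 - 4651116 = \frac{7}{4} - 4651116 = - \frac{18604457}{4}$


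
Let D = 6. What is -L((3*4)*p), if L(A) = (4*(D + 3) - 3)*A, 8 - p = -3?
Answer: -4356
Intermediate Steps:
p = 11 (p = 8 - 1*(-3) = 8 + 3 = 11)
L(A) = 33*A (L(A) = (4*(6 + 3) - 3)*A = (4*9 - 3)*A = (36 - 3)*A = 33*A)
-L((3*4)*p) = -33*(3*4)*11 = -33*12*11 = -33*132 = -1*4356 = -4356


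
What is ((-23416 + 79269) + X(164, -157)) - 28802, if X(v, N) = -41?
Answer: 27010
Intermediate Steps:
((-23416 + 79269) + X(164, -157)) - 28802 = ((-23416 + 79269) - 41) - 28802 = (55853 - 41) - 28802 = 55812 - 28802 = 27010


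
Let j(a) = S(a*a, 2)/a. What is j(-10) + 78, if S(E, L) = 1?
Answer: 779/10 ≈ 77.900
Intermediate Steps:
j(a) = 1/a
j(-10) + 78 = 1/(-10) + 78 = -⅒ + 78 = 779/10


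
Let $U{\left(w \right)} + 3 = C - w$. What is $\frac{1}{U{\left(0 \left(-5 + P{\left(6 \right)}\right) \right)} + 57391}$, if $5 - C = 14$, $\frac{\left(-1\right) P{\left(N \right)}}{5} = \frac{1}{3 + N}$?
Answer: $\frac{1}{57379} \approx 1.7428 \cdot 10^{-5}$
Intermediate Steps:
$P{\left(N \right)} = - \frac{5}{3 + N}$
$C = -9$ ($C = 5 - 14 = -9$)
$U{\left(w \right)} = -12 - w$ ($U{\left(w \right)} = -3 - \left(9 + w\right) = -12 - w$)
$\frac{1}{U{\left(0 \left(-5 + P{\left(6 \right)}\right) \right)} + 57391} = \frac{1}{\left(-12 - 0 \left(-5 - \frac{5}{3 + 6}\right)\right) + 57391} = \frac{1}{\left(-12 - 0 \left(-5 - \frac{5}{9}\right)\right) + 57391} = \frac{1}{\left(-12 - 0 \left(- \frac{50}{9}\right)\right) + 57391} = \frac{1}{\left(-12 - 0\right) + 57391} = \frac{1}{\left(-12 + 0\right) + 57391} = \frac{1}{-12 + 57391} = \frac{1}{57379}$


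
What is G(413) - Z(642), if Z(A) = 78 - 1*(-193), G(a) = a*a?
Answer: 170298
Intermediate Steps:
G(a) = a**2
Z(A) = 271 (Z(A) = 78 + 193 = 271)
G(413) - Z(642) = 413**2 - 1*271 = 170569 - 271 = 170298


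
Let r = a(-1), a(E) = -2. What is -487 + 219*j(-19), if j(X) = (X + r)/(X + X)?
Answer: -13907/38 ≈ -365.97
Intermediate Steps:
r = -2
j(X) = (-2 + X)/(2*X) (j(X) = (X - 2)/(X + X) = (-2 + X)/((2*X)) = (-2 + X)*(1/(2*X)) = (-2 + X)/(2*X))
-487 + 219*j(-19) = -487 + 219*((½)*(-2 - 19)/(-19)) = -487 + 219*((½)*(-1/19)*(-21)) = -487 + 219*(21/38) = -487 + 4599/38 = -13907/38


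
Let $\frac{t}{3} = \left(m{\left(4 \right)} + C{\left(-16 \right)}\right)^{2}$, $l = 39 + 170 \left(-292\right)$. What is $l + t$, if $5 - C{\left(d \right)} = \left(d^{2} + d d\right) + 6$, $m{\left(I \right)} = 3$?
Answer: $730699$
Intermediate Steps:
$l = -49601$ ($l = 39 - 49640 = -49601$)
$C{\left(d \right)} = -1 - 2 d^{2}$ ($C{\left(d \right)} = 5 - \left(\left(d^{2} + d d\right) + 6\right) = 5 - \left(\left(d^{2} + d^{2}\right) + 6\right) = 5 - \left(2 d^{2} + 6\right) = 5 - \left(6 + 2 d^{2}\right) = -1 - 2 d^{2}$)
$t = 780300$ ($t = 3 \left(3 - \left(1 + 2 \left(-16\right)^{2}\right)\right)^{2} = 3 \left(3 - 513\right)^{2} = 3 \left(-510\right)^{2} = 3 \cdot 260100 = 780300$)
$l + t = -49601 + 780300 = 730699$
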